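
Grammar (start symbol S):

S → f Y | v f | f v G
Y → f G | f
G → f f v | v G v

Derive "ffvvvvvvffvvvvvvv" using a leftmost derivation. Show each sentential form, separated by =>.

S => fY => ffG => ffvGv => ffvvGvv => ffvvvGvvv => ffvvvvGvvvv => ffvvvvvGvvvvv => ffvvvvvvGvvvvvv => ffvvvvvvffvvvvvvv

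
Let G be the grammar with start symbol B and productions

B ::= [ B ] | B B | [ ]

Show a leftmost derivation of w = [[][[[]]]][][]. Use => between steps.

B=>BB=>BBB=>[B]BB=>[BB]BB=>[[]B]BB=>[[][B]]BB=>[[][[B]]]BB=>[[][[[]]]]BB=>[[][[[]]]][]B=>[[][[[]]]][][]

B => BB   [B ::= B B]
BB => BBB   [B ::= B B]
BBB => [B]BB   [B ::= [ B ]]
[B]BB => [BB]BB   [B ::= B B]
[BB]BB => [[]B]BB   [B ::= [ ]]
[[]B]BB => [[][B]]BB   [B ::= [ B ]]
[[][B]]BB => [[][[B]]]BB   [B ::= [ B ]]
[[][[B]]]BB => [[][[[]]]]BB   [B ::= [ ]]
[[][[[]]]]BB => [[][[[]]]][]B   [B ::= [ ]]
[[][[[]]]][]B => [[][[[]]]][][]   [B ::= [ ]]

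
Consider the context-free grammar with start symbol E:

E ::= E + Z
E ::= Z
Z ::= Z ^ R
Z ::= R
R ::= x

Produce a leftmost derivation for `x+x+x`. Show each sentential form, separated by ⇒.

E ⇒ E+Z ⇒ E+Z+Z ⇒ Z+Z+Z ⇒ R+Z+Z ⇒ x+Z+Z ⇒ x+R+Z ⇒ x+x+Z ⇒ x+x+R ⇒ x+x+x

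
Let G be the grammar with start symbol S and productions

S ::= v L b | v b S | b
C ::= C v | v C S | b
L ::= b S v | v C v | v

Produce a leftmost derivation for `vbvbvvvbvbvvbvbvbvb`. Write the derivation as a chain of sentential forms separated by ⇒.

S ⇒ vbS ⇒ vbvLb ⇒ vbvbSvb ⇒ vbvbvLbvb ⇒ vbvbvvCvbvb ⇒ vbvbvvvCSvbvb ⇒ vbvbvvvbSvbvb ⇒ vbvbvvvbvbSvbvb ⇒ vbvbvvvbvbvLbvbvb ⇒ vbvbvvvbvbvvCvbvbvb ⇒ vbvbvvvbvbvvbvbvbvb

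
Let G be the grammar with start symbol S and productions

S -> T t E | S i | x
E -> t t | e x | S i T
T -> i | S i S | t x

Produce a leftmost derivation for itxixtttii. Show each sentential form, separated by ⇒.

S ⇒ TtE ⇒ itE ⇒ itSiT ⇒ itTtEiT ⇒ itSiStEiT ⇒ itxiStEiT ⇒ itxixtEiT ⇒ itxixtttiT ⇒ itxixtttii

S ⇒ TtE   [S -> T t E]
TtE ⇒ itE   [T -> i]
itE ⇒ itSiT   [E -> S i T]
itSiT ⇒ itTtEiT   [S -> T t E]
itTtEiT ⇒ itSiStEiT   [T -> S i S]
itSiStEiT ⇒ itxiStEiT   [S -> x]
itxiStEiT ⇒ itxixtEiT   [S -> x]
itxixtEiT ⇒ itxixtttiT   [E -> t t]
itxixtttiT ⇒ itxixtttii   [T -> i]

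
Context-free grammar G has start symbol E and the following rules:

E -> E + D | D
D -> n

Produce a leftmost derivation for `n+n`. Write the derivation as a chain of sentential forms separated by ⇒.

E ⇒ E+D   [E -> E + D]
E+D ⇒ D+D   [E -> D]
D+D ⇒ n+D   [D -> n]
n+D ⇒ n+n   [D -> n]

E ⇒ E+D ⇒ D+D ⇒ n+D ⇒ n+n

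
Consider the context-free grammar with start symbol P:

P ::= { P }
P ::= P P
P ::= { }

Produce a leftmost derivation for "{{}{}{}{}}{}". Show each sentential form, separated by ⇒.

P ⇒ PP ⇒ {P}P ⇒ {PP}P ⇒ {PPP}P ⇒ {{}PP}P ⇒ {{}PPP}P ⇒ {{}{}PP}P ⇒ {{}{}{}P}P ⇒ {{}{}{}{}}P ⇒ {{}{}{}{}}{}

P ⇒ PP   [P ::= P P]
PP ⇒ {P}P   [P ::= { P }]
{P}P ⇒ {PP}P   [P ::= P P]
{PP}P ⇒ {PPP}P   [P ::= P P]
{PPP}P ⇒ {{}PP}P   [P ::= { }]
{{}PP}P ⇒ {{}PPP}P   [P ::= P P]
{{}PPP}P ⇒ {{}{}PP}P   [P ::= { }]
{{}{}PP}P ⇒ {{}{}{}P}P   [P ::= { }]
{{}{}{}P}P ⇒ {{}{}{}{}}P   [P ::= { }]
{{}{}{}{}}P ⇒ {{}{}{}{}}{}   [P ::= { }]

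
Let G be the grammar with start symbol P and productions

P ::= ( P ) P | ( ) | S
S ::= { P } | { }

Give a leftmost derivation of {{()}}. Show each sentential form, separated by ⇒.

P⇒S⇒{P}⇒{S}⇒{{P}}⇒{{()}}

P ⇒ S   [P ::= S]
S ⇒ {P}   [S ::= { P }]
{P} ⇒ {S}   [P ::= S]
{S} ⇒ {{P}}   [S ::= { P }]
{{P}} ⇒ {{()}}   [P ::= ( )]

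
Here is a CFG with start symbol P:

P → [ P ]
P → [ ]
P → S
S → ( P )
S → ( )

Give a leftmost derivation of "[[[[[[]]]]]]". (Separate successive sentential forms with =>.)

P => [P]   [P → [ P ]]
[P] => [[P]]   [P → [ P ]]
[[P]] => [[[P]]]   [P → [ P ]]
[[[P]]] => [[[[P]]]]   [P → [ P ]]
[[[[P]]]] => [[[[[P]]]]]   [P → [ P ]]
[[[[[P]]]]] => [[[[[[]]]]]]   [P → [ ]]

P=>[P]=>[[P]]=>[[[P]]]=>[[[[P]]]]=>[[[[[P]]]]]=>[[[[[[]]]]]]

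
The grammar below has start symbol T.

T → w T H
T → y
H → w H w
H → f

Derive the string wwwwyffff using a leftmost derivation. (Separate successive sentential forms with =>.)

T => wTH   [T → w T H]
wTH => wwTHH   [T → w T H]
wwTHH => wwwTHHH   [T → w T H]
wwwTHHH => wwwwTHHHH   [T → w T H]
wwwwTHHHH => wwwwyHHHH   [T → y]
wwwwyHHHH => wwwwyfHHH   [H → f]
wwwwyfHHH => wwwwyffHH   [H → f]
wwwwyffHH => wwwwyfffH   [H → f]
wwwwyfffH => wwwwyffff   [H → f]

T => wTH => wwTHH => wwwTHHH => wwwwTHHHH => wwwwyHHHH => wwwwyfHHH => wwwwyffHH => wwwwyfffH => wwwwyffff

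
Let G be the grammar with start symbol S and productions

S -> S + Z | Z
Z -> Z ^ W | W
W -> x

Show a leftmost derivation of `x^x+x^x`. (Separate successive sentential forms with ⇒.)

S ⇒ S+Z ⇒ Z+Z ⇒ Z^W+Z ⇒ W^W+Z ⇒ x^W+Z ⇒ x^x+Z ⇒ x^x+Z^W ⇒ x^x+W^W ⇒ x^x+x^W ⇒ x^x+x^x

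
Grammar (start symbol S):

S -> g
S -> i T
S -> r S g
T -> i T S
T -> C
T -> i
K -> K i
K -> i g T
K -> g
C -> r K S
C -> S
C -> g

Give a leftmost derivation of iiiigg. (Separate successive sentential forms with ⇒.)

S ⇒ iT ⇒ iiTS ⇒ iiiTSS ⇒ iiiiSS ⇒ iiiigS ⇒ iiiigg

S ⇒ iT   [S -> i T]
iT ⇒ iiTS   [T -> i T S]
iiTS ⇒ iiiTSS   [T -> i T S]
iiiTSS ⇒ iiiiSS   [T -> i]
iiiiSS ⇒ iiiigS   [S -> g]
iiiigS ⇒ iiiigg   [S -> g]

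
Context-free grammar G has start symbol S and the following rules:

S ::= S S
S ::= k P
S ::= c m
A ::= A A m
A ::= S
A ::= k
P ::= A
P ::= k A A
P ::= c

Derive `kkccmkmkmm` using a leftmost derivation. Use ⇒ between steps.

S ⇒ kP   [S ::= k P]
kP ⇒ kA   [P ::= A]
kA ⇒ kAAm   [A ::= A A m]
kAAm ⇒ kSAm   [A ::= S]
kSAm ⇒ kkPAm   [S ::= k P]
kkPAm ⇒ kkcAm   [P ::= c]
kkcAm ⇒ kkcAAmm   [A ::= A A m]
kkcAAmm ⇒ kkcAAmAmm   [A ::= A A m]
kkcAAmAmm ⇒ kkcSAmAmm   [A ::= S]
kkcSAmAmm ⇒ kkccmAmAmm   [S ::= c m]
kkccmAmAmm ⇒ kkccmkmAmm   [A ::= k]
kkccmkmAmm ⇒ kkccmkmkmm   [A ::= k]

S ⇒ kP ⇒ kA ⇒ kAAm ⇒ kSAm ⇒ kkPAm ⇒ kkcAm ⇒ kkcAAmm ⇒ kkcAAmAmm ⇒ kkcSAmAmm ⇒ kkccmAmAmm ⇒ kkccmkmAmm ⇒ kkccmkmkmm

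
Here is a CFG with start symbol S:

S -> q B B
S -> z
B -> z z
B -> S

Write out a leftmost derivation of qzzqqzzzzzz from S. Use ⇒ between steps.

S ⇒ qBB ⇒ qzzB ⇒ qzzS ⇒ qzzqBB ⇒ qzzqSB ⇒ qzzqqBBB ⇒ qzzqqzzBB ⇒ qzzqqzzzzB ⇒ qzzqqzzzzzz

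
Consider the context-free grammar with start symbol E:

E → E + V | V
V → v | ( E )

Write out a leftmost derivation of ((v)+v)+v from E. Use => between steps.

E => E+V => V+V => (E)+V => (E+V)+V => (V+V)+V => ((E)+V)+V => ((V)+V)+V => ((v)+V)+V => ((v)+v)+V => ((v)+v)+v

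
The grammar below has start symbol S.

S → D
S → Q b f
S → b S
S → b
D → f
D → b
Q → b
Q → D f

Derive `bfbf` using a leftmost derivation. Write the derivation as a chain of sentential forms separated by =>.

S => Qbf => Dfbf => bfbf

S => Qbf   [S → Q b f]
Qbf => Dfbf   [Q → D f]
Dfbf => bfbf   [D → b]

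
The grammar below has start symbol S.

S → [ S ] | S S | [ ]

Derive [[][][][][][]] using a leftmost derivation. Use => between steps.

S => [S] => [SS] => [SSS] => [SSSS] => [[]SSS] => [[]SSSS] => [[]SSSSS] => [[][]SSSS] => [[][][]SSS] => [[][][][]SS] => [[][][][][]S] => [[][][][][][]]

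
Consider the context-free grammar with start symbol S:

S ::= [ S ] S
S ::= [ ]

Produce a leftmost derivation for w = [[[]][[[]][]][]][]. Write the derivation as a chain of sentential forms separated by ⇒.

S ⇒ [S]S ⇒ [[S]S]S ⇒ [[[]]S]S ⇒ [[[]][S]S]S ⇒ [[[]][[S]S]S]S ⇒ [[[]][[[]]S]S]S ⇒ [[[]][[[]][]]S]S ⇒ [[[]][[[]][]][]]S ⇒ [[[]][[[]][]][]][]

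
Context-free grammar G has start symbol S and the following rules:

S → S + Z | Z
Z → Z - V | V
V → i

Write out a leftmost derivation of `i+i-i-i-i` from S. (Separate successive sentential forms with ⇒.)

S ⇒ S+Z ⇒ Z+Z ⇒ V+Z ⇒ i+Z ⇒ i+Z-V ⇒ i+Z-V-V ⇒ i+Z-V-V-V ⇒ i+V-V-V-V ⇒ i+i-V-V-V ⇒ i+i-i-V-V ⇒ i+i-i-i-V ⇒ i+i-i-i-i

S ⇒ S+Z   [S → S + Z]
S+Z ⇒ Z+Z   [S → Z]
Z+Z ⇒ V+Z   [Z → V]
V+Z ⇒ i+Z   [V → i]
i+Z ⇒ i+Z-V   [Z → Z - V]
i+Z-V ⇒ i+Z-V-V   [Z → Z - V]
i+Z-V-V ⇒ i+Z-V-V-V   [Z → Z - V]
i+Z-V-V-V ⇒ i+V-V-V-V   [Z → V]
i+V-V-V-V ⇒ i+i-V-V-V   [V → i]
i+i-V-V-V ⇒ i+i-i-V-V   [V → i]
i+i-i-V-V ⇒ i+i-i-i-V   [V → i]
i+i-i-i-V ⇒ i+i-i-i-i   [V → i]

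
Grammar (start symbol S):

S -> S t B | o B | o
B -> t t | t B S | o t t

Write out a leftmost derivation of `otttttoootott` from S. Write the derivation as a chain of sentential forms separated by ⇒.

S ⇒ StB   [S -> S t B]
StB ⇒ oBtB   [S -> o B]
oBtB ⇒ otBStB   [B -> t B S]
otBStB ⇒ ottBSStB   [B -> t B S]
ottBSStB ⇒ otttBSSStB   [B -> t B S]
otttBSSStB ⇒ otttttSSStB   [B -> t t]
otttttSSStB ⇒ otttttoSStB   [S -> o]
otttttoSStB ⇒ otttttooStB   [S -> o]
otttttooStB ⇒ otttttoootB   [S -> o]
otttttoootB ⇒ otttttoootott   [B -> o t t]

S ⇒ StB ⇒ oBtB ⇒ otBStB ⇒ ottBSStB ⇒ otttBSSStB ⇒ otttttSSStB ⇒ otttttoSStB ⇒ otttttooStB ⇒ otttttoootB ⇒ otttttoootott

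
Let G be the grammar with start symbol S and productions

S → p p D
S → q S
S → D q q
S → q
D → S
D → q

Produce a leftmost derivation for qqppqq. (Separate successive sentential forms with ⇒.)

S ⇒ qS ⇒ qqS ⇒ qqppD ⇒ qqppS ⇒ qqppqS ⇒ qqppqq

S ⇒ qS   [S → q S]
qS ⇒ qqS   [S → q S]
qqS ⇒ qqppD   [S → p p D]
qqppD ⇒ qqppS   [D → S]
qqppS ⇒ qqppqS   [S → q S]
qqppqS ⇒ qqppqq   [S → q]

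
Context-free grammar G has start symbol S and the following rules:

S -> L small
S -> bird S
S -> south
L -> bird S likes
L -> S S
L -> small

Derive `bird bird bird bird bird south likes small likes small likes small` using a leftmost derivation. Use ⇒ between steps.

S ⇒ L small ⇒ bird S likes small ⇒ bird bird S likes small ⇒ bird bird bird S likes small ⇒ bird bird bird L small likes small ⇒ bird bird bird bird S likes small likes small ⇒ bird bird bird bird L small likes small likes small ⇒ bird bird bird bird bird S likes small likes small likes small ⇒ bird bird bird bird bird south likes small likes small likes small

S ⇒ L small   [S -> L small]
L small ⇒ bird S likes small   [L -> bird S likes]
bird S likes small ⇒ bird bird S likes small   [S -> bird S]
bird bird S likes small ⇒ bird bird bird S likes small   [S -> bird S]
bird bird bird S likes small ⇒ bird bird bird L small likes small   [S -> L small]
bird bird bird L small likes small ⇒ bird bird bird bird S likes small likes small   [L -> bird S likes]
bird bird bird bird S likes small likes small ⇒ bird bird bird bird L small likes small likes small   [S -> L small]
bird bird bird bird L small likes small likes small ⇒ bird bird bird bird bird S likes small likes small likes small   [L -> bird S likes]
bird bird bird bird bird S likes small likes small likes small ⇒ bird bird bird bird bird south likes small likes small likes small   [S -> south]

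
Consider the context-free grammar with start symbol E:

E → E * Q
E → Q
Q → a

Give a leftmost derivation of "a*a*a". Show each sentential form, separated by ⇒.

E ⇒ E*Q ⇒ E*Q*Q ⇒ Q*Q*Q ⇒ a*Q*Q ⇒ a*a*Q ⇒ a*a*a

E ⇒ E*Q   [E → E * Q]
E*Q ⇒ E*Q*Q   [E → E * Q]
E*Q*Q ⇒ Q*Q*Q   [E → Q]
Q*Q*Q ⇒ a*Q*Q   [Q → a]
a*Q*Q ⇒ a*a*Q   [Q → a]
a*a*Q ⇒ a*a*a   [Q → a]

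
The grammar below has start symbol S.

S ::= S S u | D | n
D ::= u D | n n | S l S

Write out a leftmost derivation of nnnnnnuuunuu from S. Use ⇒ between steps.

S ⇒ SSu ⇒ DSu ⇒ nnSu ⇒ nnSSuu ⇒ nnSSuSuu ⇒ nnnSuSuu ⇒ nnnSSuuSuu ⇒ nnnnSuuSuu ⇒ nnnnSSuuuSuu ⇒ nnnnnSuuuSuu ⇒ nnnnnnuuuSuu ⇒ nnnnnnuuunuu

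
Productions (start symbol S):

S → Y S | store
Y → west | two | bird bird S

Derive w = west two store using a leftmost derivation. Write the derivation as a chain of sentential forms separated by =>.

S => Y S => west S => west Y S => west two S => west two store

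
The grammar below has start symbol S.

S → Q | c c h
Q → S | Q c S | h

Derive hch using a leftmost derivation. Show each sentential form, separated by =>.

S => Q => QcS => hcS => hcQ => hch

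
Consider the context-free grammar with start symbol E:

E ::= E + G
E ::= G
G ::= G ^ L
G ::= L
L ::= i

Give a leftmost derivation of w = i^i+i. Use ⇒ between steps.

E ⇒ E+G ⇒ G+G ⇒ G^L+G ⇒ L^L+G ⇒ i^L+G ⇒ i^i+G ⇒ i^i+L ⇒ i^i+i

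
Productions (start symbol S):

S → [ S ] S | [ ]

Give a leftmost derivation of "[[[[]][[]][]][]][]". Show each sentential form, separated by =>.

S => [S]S => [[S]S]S => [[[S]S]S]S => [[[[]]S]S]S => [[[[]][S]S]S]S => [[[[]][[]]S]S]S => [[[[]][[]][]]S]S => [[[[]][[]][]][]]S => [[[[]][[]][]][]][]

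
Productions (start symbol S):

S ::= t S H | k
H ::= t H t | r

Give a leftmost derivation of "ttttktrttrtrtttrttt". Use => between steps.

S=>tSH=>ttSHH=>tttSHHH=>ttttSHHHH=>ttttkHHHH=>ttttktHtHHH=>ttttktrtHHH=>ttttktrttHtHH=>ttttktrttrtHH=>ttttktrttrtrH=>ttttktrttrtrtHt=>ttttktrttrtrttHtt=>ttttktrttrtrtttHttt=>ttttktrttrtrtttrttt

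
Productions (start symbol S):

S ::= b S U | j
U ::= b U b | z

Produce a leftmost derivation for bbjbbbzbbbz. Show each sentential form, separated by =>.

S=>bSU=>bbSUU=>bbjUU=>bbjbUbU=>bbjbbUbbU=>bbjbbbUbbbU=>bbjbbbzbbbU=>bbjbbbzbbbz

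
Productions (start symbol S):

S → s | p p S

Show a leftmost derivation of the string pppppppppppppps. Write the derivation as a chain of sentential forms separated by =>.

S => ppS => ppppS => ppppppS => ppppppppS => ppppppppppS => ppppppppppppS => ppppppppppppppS => pppppppppppppps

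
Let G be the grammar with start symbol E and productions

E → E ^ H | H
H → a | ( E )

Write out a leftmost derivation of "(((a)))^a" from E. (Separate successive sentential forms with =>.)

E=>E^H=>H^H=>(E)^H=>(H)^H=>((E))^H=>((H))^H=>(((E)))^H=>(((H)))^H=>(((a)))^H=>(((a)))^a

E => E^H   [E → E ^ H]
E^H => H^H   [E → H]
H^H => (E)^H   [H → ( E )]
(E)^H => (H)^H   [E → H]
(H)^H => ((E))^H   [H → ( E )]
((E))^H => ((H))^H   [E → H]
((H))^H => (((E)))^H   [H → ( E )]
(((E)))^H => (((H)))^H   [E → H]
(((H)))^H => (((a)))^H   [H → a]
(((a)))^H => (((a)))^a   [H → a]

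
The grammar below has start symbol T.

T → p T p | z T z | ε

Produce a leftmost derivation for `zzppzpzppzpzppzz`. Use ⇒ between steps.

T ⇒ zTz ⇒ zzTzz ⇒ zzpTpzz ⇒ zzppTppzz ⇒ zzppzTzppzz ⇒ zzppzpTpzppzz ⇒ zzppzpzTzpzppzz ⇒ zzppzpzpTpzpzppzz ⇒ zzppzpzppzpzppzz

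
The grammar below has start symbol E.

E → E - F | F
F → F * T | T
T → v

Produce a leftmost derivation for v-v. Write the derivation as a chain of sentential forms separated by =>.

E => E-F => F-F => T-F => v-F => v-T => v-v

E => E-F   [E → E - F]
E-F => F-F   [E → F]
F-F => T-F   [F → T]
T-F => v-F   [T → v]
v-F => v-T   [F → T]
v-T => v-v   [T → v]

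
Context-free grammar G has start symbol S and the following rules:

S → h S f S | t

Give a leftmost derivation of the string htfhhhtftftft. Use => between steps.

S => hSfS => htfS => htfhSfS => htfhhSfSfS => htfhhhSfSfSfS => htfhhhtfSfSfS => htfhhhtftfSfS => htfhhhtftftfS => htfhhhtftftft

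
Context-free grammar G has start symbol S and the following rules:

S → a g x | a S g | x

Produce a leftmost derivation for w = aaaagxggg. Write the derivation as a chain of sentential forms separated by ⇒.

S ⇒ aSg   [S → a S g]
aSg ⇒ aaSgg   [S → a S g]
aaSgg ⇒ aaaSggg   [S → a S g]
aaaSggg ⇒ aaaagxggg   [S → a g x]

S ⇒ aSg ⇒ aaSgg ⇒ aaaSggg ⇒ aaaagxggg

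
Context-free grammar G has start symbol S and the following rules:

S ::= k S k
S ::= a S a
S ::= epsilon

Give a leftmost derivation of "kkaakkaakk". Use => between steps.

S=>kSk=>kkSkk=>kkaSakk=>kkaaSaakk=>kkaakSkaakk=>kkaakkaakk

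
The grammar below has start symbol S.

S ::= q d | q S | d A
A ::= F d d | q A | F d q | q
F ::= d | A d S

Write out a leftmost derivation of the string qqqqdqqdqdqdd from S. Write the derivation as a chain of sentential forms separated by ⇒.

S ⇒ qS ⇒ qqS ⇒ qqqS ⇒ qqqqS ⇒ qqqqdA ⇒ qqqqdFdd ⇒ qqqqdAdSdd ⇒ qqqqdqAdSdd ⇒ qqqqdqqdSdd ⇒ qqqqdqqdqSdd ⇒ qqqqdqqdqdAdd ⇒ qqqqdqqdqdqdd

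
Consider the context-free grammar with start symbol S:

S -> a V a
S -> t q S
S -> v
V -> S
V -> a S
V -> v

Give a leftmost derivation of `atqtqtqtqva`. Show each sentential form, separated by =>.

S => aVa   [S -> a V a]
aVa => aSa   [V -> S]
aSa => atqSa   [S -> t q S]
atqSa => atqtqSa   [S -> t q S]
atqtqSa => atqtqtqSa   [S -> t q S]
atqtqtqSa => atqtqtqtqSa   [S -> t q S]
atqtqtqtqSa => atqtqtqtqva   [S -> v]

S => aVa => aSa => atqSa => atqtqSa => atqtqtqSa => atqtqtqtqSa => atqtqtqtqva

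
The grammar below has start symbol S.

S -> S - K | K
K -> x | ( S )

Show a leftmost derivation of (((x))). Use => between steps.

S => K   [S -> K]
K => (S)   [K -> ( S )]
(S) => (K)   [S -> K]
(K) => ((S))   [K -> ( S )]
((S)) => ((K))   [S -> K]
((K)) => (((S)))   [K -> ( S )]
(((S))) => (((K)))   [S -> K]
(((K))) => (((x)))   [K -> x]

S => K => (S) => (K) => ((S)) => ((K)) => (((S))) => (((K))) => (((x)))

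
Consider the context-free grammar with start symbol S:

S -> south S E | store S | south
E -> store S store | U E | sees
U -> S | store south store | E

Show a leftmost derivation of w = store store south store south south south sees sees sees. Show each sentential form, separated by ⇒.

S ⇒ store S ⇒ store store S ⇒ store store south S E ⇒ store store south store S E ⇒ store store south store south S E E ⇒ store store south store south south S E E E ⇒ store store south store south south south E E E ⇒ store store south store south south south sees E E ⇒ store store south store south south south sees sees E ⇒ store store south store south south south sees sees sees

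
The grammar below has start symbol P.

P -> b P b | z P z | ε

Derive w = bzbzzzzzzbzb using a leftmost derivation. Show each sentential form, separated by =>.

P => bPb => bzPzb => bzbPbzb => bzbzPzbzb => bzbzzPzzbzb => bzbzzzPzzzbzb => bzbzzzzzzbzb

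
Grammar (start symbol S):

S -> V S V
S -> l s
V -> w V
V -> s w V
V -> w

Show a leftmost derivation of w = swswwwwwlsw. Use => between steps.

S => VSV   [S -> V S V]
VSV => swVSV   [V -> s w V]
swVSV => swswVSV   [V -> s w V]
swswVSV => swswwVSV   [V -> w V]
swswwVSV => swswwwVSV   [V -> w V]
swswwwVSV => swswwwwVSV   [V -> w V]
swswwwwVSV => swswwwwwSV   [V -> w]
swswwwwwSV => swswwwwwlsV   [S -> l s]
swswwwwwlsV => swswwwwwlsw   [V -> w]

S => VSV => swVSV => swswVSV => swswwVSV => swswwwVSV => swswwwwVSV => swswwwwwSV => swswwwwwlsV => swswwwwwlsw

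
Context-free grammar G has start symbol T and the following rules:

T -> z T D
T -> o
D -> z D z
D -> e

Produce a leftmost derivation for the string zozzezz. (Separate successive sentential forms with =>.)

T=>zTD=>zoD=>zozDz=>zozzDzz=>zozzezz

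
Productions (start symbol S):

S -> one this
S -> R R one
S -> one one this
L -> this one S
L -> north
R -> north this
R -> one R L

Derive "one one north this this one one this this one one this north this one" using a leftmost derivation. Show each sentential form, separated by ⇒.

S ⇒ R R one ⇒ one R L R one ⇒ one one R L L R one ⇒ one one north this L L R one ⇒ one one north this this one S L R one ⇒ one one north this this one one this L R one ⇒ one one north this this one one this this one S R one ⇒ one one north this this one one this this one one this R one ⇒ one one north this this one one this this one one this north this one

S ⇒ R R one   [S -> R R one]
R R one ⇒ one R L R one   [R -> one R L]
one R L R one ⇒ one one R L L R one   [R -> one R L]
one one R L L R one ⇒ one one north this L L R one   [R -> north this]
one one north this L L R one ⇒ one one north this this one S L R one   [L -> this one S]
one one north this this one S L R one ⇒ one one north this this one one this L R one   [S -> one this]
one one north this this one one this L R one ⇒ one one north this this one one this this one S R one   [L -> this one S]
one one north this this one one this this one S R one ⇒ one one north this this one one this this one one this R one   [S -> one this]
one one north this this one one this this one one this R one ⇒ one one north this this one one this this one one this north this one   [R -> north this]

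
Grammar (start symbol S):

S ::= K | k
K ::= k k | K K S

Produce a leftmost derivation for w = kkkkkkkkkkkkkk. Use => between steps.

S => K   [S ::= K]
K => KKS   [K ::= K K S]
KKS => KKSKS   [K ::= K K S]
KKSKS => KKSKSKS   [K ::= K K S]
KKSKSKS => kkKSKSKS   [K ::= k k]
kkKSKSKS => kkKKSSKSKS   [K ::= K K S]
kkKKSSKSKS => kkkkKSSKSKS   [K ::= k k]
kkkkKSSKSKS => kkkkkkSSKSKS   [K ::= k k]
kkkkkkSSKSKS => kkkkkkkSKSKS   [S ::= k]
kkkkkkkSKSKS => kkkkkkkkKSKS   [S ::= k]
kkkkkkkkKSKS => kkkkkkkkkkSKS   [K ::= k k]
kkkkkkkkkkSKS => kkkkkkkkkkkKS   [S ::= k]
kkkkkkkkkkkKS => kkkkkkkkkkkkkS   [K ::= k k]
kkkkkkkkkkkkkS => kkkkkkkkkkkkkk   [S ::= k]

S => K => KKS => KKSKS => KKSKSKS => kkKSKSKS => kkKKSSKSKS => kkkkKSSKSKS => kkkkkkSSKSKS => kkkkkkkSKSKS => kkkkkkkkKSKS => kkkkkkkkkkSKS => kkkkkkkkkkkKS => kkkkkkkkkkkkkS => kkkkkkkkkkkkkk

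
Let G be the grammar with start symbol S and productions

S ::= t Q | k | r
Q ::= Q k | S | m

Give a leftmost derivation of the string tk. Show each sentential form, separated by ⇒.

S⇒tQ⇒tS⇒tk

S ⇒ tQ   [S ::= t Q]
tQ ⇒ tS   [Q ::= S]
tS ⇒ tk   [S ::= k]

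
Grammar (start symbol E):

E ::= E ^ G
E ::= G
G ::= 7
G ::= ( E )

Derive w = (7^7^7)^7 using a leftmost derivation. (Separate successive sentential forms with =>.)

E => E^G => G^G => (E)^G => (E^G)^G => (E^G^G)^G => (G^G^G)^G => (7^G^G)^G => (7^7^G)^G => (7^7^7)^G => (7^7^7)^7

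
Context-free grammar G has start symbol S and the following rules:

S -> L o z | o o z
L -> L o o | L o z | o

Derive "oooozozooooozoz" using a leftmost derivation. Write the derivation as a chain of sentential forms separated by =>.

S => Loz   [S -> L o z]
Loz => Lozoz   [L -> L o z]
Lozoz => Looozoz   [L -> L o o]
Looozoz => Looooozoz   [L -> L o o]
Looooozoz => Lozooooozoz   [L -> L o z]
Lozooooozoz => Lozozooooozoz   [L -> L o z]
Lozozooooozoz => Looozozooooozoz   [L -> L o o]
Looozozooooozoz => oooozozooooozoz   [L -> o]

S => Loz => Lozoz => Looozoz => Looooozoz => Lozooooozoz => Lozozooooozoz => Looozozooooozoz => oooozozooooozoz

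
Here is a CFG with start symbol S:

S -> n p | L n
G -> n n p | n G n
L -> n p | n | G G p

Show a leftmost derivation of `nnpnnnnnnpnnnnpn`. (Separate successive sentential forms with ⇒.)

S ⇒ Ln   [S -> L n]
Ln ⇒ GGpn   [L -> G G p]
GGpn ⇒ nnpGpn   [G -> n n p]
nnpGpn ⇒ nnpnGnpn   [G -> n G n]
nnpnGnpn ⇒ nnpnnGnnpn   [G -> n G n]
nnpnnGnnpn ⇒ nnpnnnGnnnpn   [G -> n G n]
nnpnnnGnnnpn ⇒ nnpnnnnGnnnnpn   [G -> n G n]
nnpnnnnGnnnnpn ⇒ nnpnnnnnnpnnnnpn   [G -> n n p]

S ⇒ Ln ⇒ GGpn ⇒ nnpGpn ⇒ nnpnGnpn ⇒ nnpnnGnnpn ⇒ nnpnnnGnnnpn ⇒ nnpnnnnGnnnnpn ⇒ nnpnnnnnnpnnnnpn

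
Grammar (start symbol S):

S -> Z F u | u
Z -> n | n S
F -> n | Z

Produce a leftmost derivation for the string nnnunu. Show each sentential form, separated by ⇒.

S⇒ZFu⇒nSFu⇒nZFuFu⇒nnFuFu⇒nnnuFu⇒nnnunu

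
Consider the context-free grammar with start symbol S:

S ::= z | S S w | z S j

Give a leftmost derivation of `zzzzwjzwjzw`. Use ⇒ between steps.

S ⇒ SSw   [S ::= S S w]
SSw ⇒ zSjSw   [S ::= z S j]
zSjSw ⇒ zSSwjSw   [S ::= S S w]
zSSwjSw ⇒ zzSjSwjSw   [S ::= z S j]
zzSjSwjSw ⇒ zzSSwjSwjSw   [S ::= S S w]
zzSSwjSwjSw ⇒ zzzSwjSwjSw   [S ::= z]
zzzSwjSwjSw ⇒ zzzzwjSwjSw   [S ::= z]
zzzzwjSwjSw ⇒ zzzzwjzwjSw   [S ::= z]
zzzzwjzwjSw ⇒ zzzzwjzwjzw   [S ::= z]

S⇒SSw⇒zSjSw⇒zSSwjSw⇒zzSjSwjSw⇒zzSSwjSwjSw⇒zzzSwjSwjSw⇒zzzzwjSwjSw⇒zzzzwjzwjSw⇒zzzzwjzwjzw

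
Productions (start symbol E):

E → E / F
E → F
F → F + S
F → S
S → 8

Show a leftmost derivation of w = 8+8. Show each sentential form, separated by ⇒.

E ⇒ F ⇒ F+S ⇒ S+S ⇒ 8+S ⇒ 8+8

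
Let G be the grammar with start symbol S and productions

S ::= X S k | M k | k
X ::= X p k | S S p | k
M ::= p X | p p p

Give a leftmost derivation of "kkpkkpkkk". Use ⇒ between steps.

S ⇒ XSk ⇒ kSk ⇒ kXSkk ⇒ kSSpSkk ⇒ kkSpSkk ⇒ kkMkpSkk ⇒ kkpXkpSkk ⇒ kkpkkpSkk ⇒ kkpkkpkkk

S ⇒ XSk   [S ::= X S k]
XSk ⇒ kSk   [X ::= k]
kSk ⇒ kXSkk   [S ::= X S k]
kXSkk ⇒ kSSpSkk   [X ::= S S p]
kSSpSkk ⇒ kkSpSkk   [S ::= k]
kkSpSkk ⇒ kkMkpSkk   [S ::= M k]
kkMkpSkk ⇒ kkpXkpSkk   [M ::= p X]
kkpXkpSkk ⇒ kkpkkpSkk   [X ::= k]
kkpkkpSkk ⇒ kkpkkpkkk   [S ::= k]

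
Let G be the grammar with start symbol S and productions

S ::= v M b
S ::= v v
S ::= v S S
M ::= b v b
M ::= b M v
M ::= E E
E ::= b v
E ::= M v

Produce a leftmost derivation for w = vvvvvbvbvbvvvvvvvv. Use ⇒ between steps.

S ⇒ vSS ⇒ vvSSS ⇒ vvvSSSS ⇒ vvvvSSSSS ⇒ vvvvvMbSSSS ⇒ vvvvvEEbSSSS ⇒ vvvvvbvEbSSSS ⇒ vvvvvbvbvbSSSS ⇒ vvvvvbvbvbvvSSS ⇒ vvvvvbvbvbvvvvSS ⇒ vvvvvbvbvbvvvvvvS ⇒ vvvvvbvbvbvvvvvvvv

S ⇒ vSS   [S ::= v S S]
vSS ⇒ vvSSS   [S ::= v S S]
vvSSS ⇒ vvvSSSS   [S ::= v S S]
vvvSSSS ⇒ vvvvSSSSS   [S ::= v S S]
vvvvSSSSS ⇒ vvvvvMbSSSS   [S ::= v M b]
vvvvvMbSSSS ⇒ vvvvvEEbSSSS   [M ::= E E]
vvvvvEEbSSSS ⇒ vvvvvbvEbSSSS   [E ::= b v]
vvvvvbvEbSSSS ⇒ vvvvvbvbvbSSSS   [E ::= b v]
vvvvvbvbvbSSSS ⇒ vvvvvbvbvbvvSSS   [S ::= v v]
vvvvvbvbvbvvSSS ⇒ vvvvvbvbvbvvvvSS   [S ::= v v]
vvvvvbvbvbvvvvSS ⇒ vvvvvbvbvbvvvvvvS   [S ::= v v]
vvvvvbvbvbvvvvvvS ⇒ vvvvvbvbvbvvvvvvvv   [S ::= v v]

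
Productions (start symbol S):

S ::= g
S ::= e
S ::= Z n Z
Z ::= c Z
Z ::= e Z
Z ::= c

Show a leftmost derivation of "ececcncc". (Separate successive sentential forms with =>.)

S => ZnZ   [S ::= Z n Z]
ZnZ => eZnZ   [Z ::= e Z]
eZnZ => ecZnZ   [Z ::= c Z]
ecZnZ => eceZnZ   [Z ::= e Z]
eceZnZ => ececZnZ   [Z ::= c Z]
ececZnZ => ececcnZ   [Z ::= c]
ececcnZ => ececcncZ   [Z ::= c Z]
ececcncZ => ececcncc   [Z ::= c]

S => ZnZ => eZnZ => ecZnZ => eceZnZ => ececZnZ => ececcnZ => ececcncZ => ececcncc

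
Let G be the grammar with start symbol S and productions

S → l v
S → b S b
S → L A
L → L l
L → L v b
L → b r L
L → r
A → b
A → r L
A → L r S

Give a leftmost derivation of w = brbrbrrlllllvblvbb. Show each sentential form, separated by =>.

S => LA => LvbA => LlvbA => LvblvbA => LlvblvbA => brLlvblvbA => brLllvblvbA => brbrLllvblvbA => brbrLlllvblvbA => brbrLllllvblvbA => brbrbrLllllvblvbA => brbrbrLlllllvblvbA => brbrbrrlllllvblvbA => brbrbrrlllllvblvbb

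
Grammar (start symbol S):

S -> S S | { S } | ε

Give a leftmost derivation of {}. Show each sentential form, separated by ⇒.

S⇒SS⇒SSS⇒{S}SS⇒{}SS⇒{}S⇒{}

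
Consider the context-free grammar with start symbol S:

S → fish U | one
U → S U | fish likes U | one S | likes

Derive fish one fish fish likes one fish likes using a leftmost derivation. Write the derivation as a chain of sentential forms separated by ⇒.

S ⇒ fish U ⇒ fish one S ⇒ fish one fish U ⇒ fish one fish fish likes U ⇒ fish one fish fish likes one S ⇒ fish one fish fish likes one fish U ⇒ fish one fish fish likes one fish likes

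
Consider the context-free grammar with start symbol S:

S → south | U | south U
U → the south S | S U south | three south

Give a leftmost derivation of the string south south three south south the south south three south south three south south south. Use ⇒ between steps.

S ⇒ south U ⇒ south S U south ⇒ south south U U south ⇒ south south three south U south ⇒ south south three south S U south south ⇒ south south three south south U U south south ⇒ south south three south south S U south U south south ⇒ south south three south south U U south U south south ⇒ south south three south south the south S U south U south south ⇒ south south three south south the south south U south U south south ⇒ south south three south south the south south three south south U south south ⇒ south south three south south the south south three south south three south south south

S ⇒ south U   [S → south U]
south U ⇒ south S U south   [U → S U south]
south S U south ⇒ south south U U south   [S → south U]
south south U U south ⇒ south south three south U south   [U → three south]
south south three south U south ⇒ south south three south S U south south   [U → S U south]
south south three south S U south south ⇒ south south three south south U U south south   [S → south U]
south south three south south U U south south ⇒ south south three south south S U south U south south   [U → S U south]
south south three south south S U south U south south ⇒ south south three south south U U south U south south   [S → U]
south south three south south U U south U south south ⇒ south south three south south the south S U south U south south   [U → the south S]
south south three south south the south S U south U south south ⇒ south south three south south the south south U south U south south   [S → south]
south south three south south the south south U south U south south ⇒ south south three south south the south south three south south U south south   [U → three south]
south south three south south the south south three south south U south south ⇒ south south three south south the south south three south south three south south south   [U → three south]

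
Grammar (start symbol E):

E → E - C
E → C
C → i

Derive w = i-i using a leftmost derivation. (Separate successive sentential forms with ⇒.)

E ⇒ E-C   [E → E - C]
E-C ⇒ C-C   [E → C]
C-C ⇒ i-C   [C → i]
i-C ⇒ i-i   [C → i]

E ⇒ E-C ⇒ C-C ⇒ i-C ⇒ i-i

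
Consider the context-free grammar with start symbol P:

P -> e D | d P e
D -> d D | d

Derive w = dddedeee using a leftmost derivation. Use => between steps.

P => dPe   [P -> d P e]
dPe => ddPee   [P -> d P e]
ddPee => dddPeee   [P -> d P e]
dddPeee => dddeDeee   [P -> e D]
dddeDeee => dddedeee   [D -> d]

P=>dPe=>ddPee=>dddPeee=>dddeDeee=>dddedeee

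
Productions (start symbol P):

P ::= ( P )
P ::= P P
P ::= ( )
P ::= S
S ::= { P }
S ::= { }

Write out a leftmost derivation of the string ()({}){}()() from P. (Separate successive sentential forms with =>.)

P => PP   [P ::= P P]
PP => PPP   [P ::= P P]
PPP => PPPP   [P ::= P P]
PPPP => ()PPP   [P ::= ( )]
()PPP => ()PPPP   [P ::= P P]
()PPPP => ()(P)PPP   [P ::= ( P )]
()(P)PPP => ()(S)PPP   [P ::= S]
()(S)PPP => ()({})PPP   [S ::= { }]
()({})PPP => ()({})SPP   [P ::= S]
()({})SPP => ()({}){}PP   [S ::= { }]
()({}){}PP => ()({}){}()P   [P ::= ( )]
()({}){}()P => ()({}){}()()   [P ::= ( )]

P => PP => PPP => PPPP => ()PPP => ()PPPP => ()(P)PPP => ()(S)PPP => ()({})PPP => ()({})SPP => ()({}){}PP => ()({}){}()P => ()({}){}()()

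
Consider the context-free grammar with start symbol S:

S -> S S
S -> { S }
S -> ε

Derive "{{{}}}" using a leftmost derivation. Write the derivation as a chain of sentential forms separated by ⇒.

S ⇒ {S} ⇒ {SS} ⇒ {SSS} ⇒ {{S}SS} ⇒ {{{S}}SS} ⇒ {{{}}SS} ⇒ {{{}}S} ⇒ {{{}}}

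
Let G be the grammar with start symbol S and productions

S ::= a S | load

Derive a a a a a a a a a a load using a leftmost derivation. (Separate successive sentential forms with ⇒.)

S ⇒ a S ⇒ a a S ⇒ a a a S ⇒ a a a a S ⇒ a a a a a S ⇒ a a a a a a S ⇒ a a a a a a a S ⇒ a a a a a a a a S ⇒ a a a a a a a a a S ⇒ a a a a a a a a a a S ⇒ a a a a a a a a a a load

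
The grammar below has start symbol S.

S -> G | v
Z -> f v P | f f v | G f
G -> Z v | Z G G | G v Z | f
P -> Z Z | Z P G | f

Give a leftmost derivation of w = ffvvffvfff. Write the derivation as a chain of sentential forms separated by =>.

S => G => GvZ => ZvvZ => GfvvZ => ffvvZ => ffvvGf => ffvvZGGf => ffvvffvGGf => ffvvffvfGf => ffvvffvfff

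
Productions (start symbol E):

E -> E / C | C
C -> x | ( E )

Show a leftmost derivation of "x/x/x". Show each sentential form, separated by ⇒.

E ⇒ E/C   [E -> E / C]
E/C ⇒ E/C/C   [E -> E / C]
E/C/C ⇒ C/C/C   [E -> C]
C/C/C ⇒ x/C/C   [C -> x]
x/C/C ⇒ x/x/C   [C -> x]
x/x/C ⇒ x/x/x   [C -> x]

E ⇒ E/C ⇒ E/C/C ⇒ C/C/C ⇒ x/C/C ⇒ x/x/C ⇒ x/x/x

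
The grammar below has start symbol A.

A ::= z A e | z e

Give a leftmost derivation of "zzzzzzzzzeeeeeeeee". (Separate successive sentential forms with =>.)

A=>zAe=>zzAee=>zzzAeee=>zzzzAeeee=>zzzzzAeeeee=>zzzzzzAeeeeee=>zzzzzzzAeeeeeee=>zzzzzzzzAeeeeeeee=>zzzzzzzzzeeeeeeeee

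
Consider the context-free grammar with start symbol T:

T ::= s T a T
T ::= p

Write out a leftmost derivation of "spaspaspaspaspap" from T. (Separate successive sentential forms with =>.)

T => sTaT => spaT => spasTaT => spaspaT => spaspasTaT => spaspaspaT => spaspaspasTaT => spaspaspaspaT => spaspaspaspasTaT => spaspaspaspaspaT => spaspaspaspaspap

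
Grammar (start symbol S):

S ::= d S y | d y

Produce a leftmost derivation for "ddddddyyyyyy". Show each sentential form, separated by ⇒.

S ⇒ dSy   [S ::= d S y]
dSy ⇒ ddSyy   [S ::= d S y]
ddSyy ⇒ dddSyyy   [S ::= d S y]
dddSyyy ⇒ ddddSyyyy   [S ::= d S y]
ddddSyyyy ⇒ dddddSyyyyy   [S ::= d S y]
dddddSyyyyy ⇒ ddddddyyyyyy   [S ::= d y]

S ⇒ dSy ⇒ ddSyy ⇒ dddSyyy ⇒ ddddSyyyy ⇒ dddddSyyyyy ⇒ ddddddyyyyyy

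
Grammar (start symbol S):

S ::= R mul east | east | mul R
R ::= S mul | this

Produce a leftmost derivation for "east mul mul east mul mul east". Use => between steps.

S => R mul east => S mul mul east => R mul east mul mul east => S mul mul east mul mul east => east mul mul east mul mul east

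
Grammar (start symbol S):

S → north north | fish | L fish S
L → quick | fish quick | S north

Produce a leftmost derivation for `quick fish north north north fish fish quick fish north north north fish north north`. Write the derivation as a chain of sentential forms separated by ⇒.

S ⇒ L fish S   [S → L fish S]
L fish S ⇒ S north fish S   [L → S north]
S north fish S ⇒ L fish S north fish S   [S → L fish S]
L fish S north fish S ⇒ S north fish S north fish S   [L → S north]
S north fish S north fish S ⇒ L fish S north fish S north fish S   [S → L fish S]
L fish S north fish S north fish S ⇒ quick fish S north fish S north fish S   [L → quick]
quick fish S north fish S north fish S ⇒ quick fish north north north fish S north fish S   [S → north north]
quick fish north north north fish S north fish S ⇒ quick fish north north north fish L fish S north fish S   [S → L fish S]
quick fish north north north fish L fish S north fish S ⇒ quick fish north north north fish fish quick fish S north fish S   [L → fish quick]
quick fish north north north fish fish quick fish S north fish S ⇒ quick fish north north north fish fish quick fish north north north fish S   [S → north north]
quick fish north north north fish fish quick fish north north north fish S ⇒ quick fish north north north fish fish quick fish north north north fish north north   [S → north north]

S ⇒ L fish S ⇒ S north fish S ⇒ L fish S north fish S ⇒ S north fish S north fish S ⇒ L fish S north fish S north fish S ⇒ quick fish S north fish S north fish S ⇒ quick fish north north north fish S north fish S ⇒ quick fish north north north fish L fish S north fish S ⇒ quick fish north north north fish fish quick fish S north fish S ⇒ quick fish north north north fish fish quick fish north north north fish S ⇒ quick fish north north north fish fish quick fish north north north fish north north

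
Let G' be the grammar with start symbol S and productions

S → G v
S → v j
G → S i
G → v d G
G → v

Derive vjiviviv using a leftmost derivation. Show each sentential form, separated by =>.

S => Gv => Siv => Gviv => Siviv => Gviviv => Siviviv => vjiviviv

S => Gv   [S → G v]
Gv => Siv   [G → S i]
Siv => Gviv   [S → G v]
Gviv => Siviv   [G → S i]
Siviv => Gviviv   [S → G v]
Gviviv => Siviviv   [G → S i]
Siviviv => vjiviviv   [S → v j]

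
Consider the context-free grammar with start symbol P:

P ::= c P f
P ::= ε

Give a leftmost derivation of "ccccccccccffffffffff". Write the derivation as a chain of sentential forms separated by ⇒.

P⇒cPf⇒ccPff⇒cccPfff⇒ccccPffff⇒cccccPfffff⇒ccccccPffffff⇒cccccccPfffffff⇒ccccccccPffffffff⇒cccccccccPfffffffff⇒ccccccccccPffffffffff⇒ccccccccccffffffffff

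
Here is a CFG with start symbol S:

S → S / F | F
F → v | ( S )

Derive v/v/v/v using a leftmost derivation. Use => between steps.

S => S/F   [S → S / F]
S/F => S/F/F   [S → S / F]
S/F/F => S/F/F/F   [S → S / F]
S/F/F/F => F/F/F/F   [S → F]
F/F/F/F => v/F/F/F   [F → v]
v/F/F/F => v/v/F/F   [F → v]
v/v/F/F => v/v/v/F   [F → v]
v/v/v/F => v/v/v/v   [F → v]

S => S/F => S/F/F => S/F/F/F => F/F/F/F => v/F/F/F => v/v/F/F => v/v/v/F => v/v/v/v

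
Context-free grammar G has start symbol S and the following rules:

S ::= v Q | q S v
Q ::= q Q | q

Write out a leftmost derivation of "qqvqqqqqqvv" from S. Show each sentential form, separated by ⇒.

S ⇒ qSv ⇒ qqSvv ⇒ qqvQvv ⇒ qqvqQvv ⇒ qqvqqQvv ⇒ qqvqqqQvv ⇒ qqvqqqqQvv ⇒ qqvqqqqqQvv ⇒ qqvqqqqqqvv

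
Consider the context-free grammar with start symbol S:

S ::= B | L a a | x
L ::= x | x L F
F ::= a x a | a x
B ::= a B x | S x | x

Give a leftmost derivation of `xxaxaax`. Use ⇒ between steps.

S⇒B⇒Sx⇒Laax⇒xLFaax⇒xxFaax⇒xxaxaax

S ⇒ B   [S ::= B]
B ⇒ Sx   [B ::= S x]
Sx ⇒ Laax   [S ::= L a a]
Laax ⇒ xLFaax   [L ::= x L F]
xLFaax ⇒ xxFaax   [L ::= x]
xxFaax ⇒ xxaxaax   [F ::= a x]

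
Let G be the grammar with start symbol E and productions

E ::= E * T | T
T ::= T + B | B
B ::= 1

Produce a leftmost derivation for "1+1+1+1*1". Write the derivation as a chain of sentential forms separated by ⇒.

E ⇒ E*T   [E ::= E * T]
E*T ⇒ T*T   [E ::= T]
T*T ⇒ T+B*T   [T ::= T + B]
T+B*T ⇒ T+B+B*T   [T ::= T + B]
T+B+B*T ⇒ T+B+B+B*T   [T ::= T + B]
T+B+B+B*T ⇒ B+B+B+B*T   [T ::= B]
B+B+B+B*T ⇒ 1+B+B+B*T   [B ::= 1]
1+B+B+B*T ⇒ 1+1+B+B*T   [B ::= 1]
1+1+B+B*T ⇒ 1+1+1+B*T   [B ::= 1]
1+1+1+B*T ⇒ 1+1+1+1*T   [B ::= 1]
1+1+1+1*T ⇒ 1+1+1+1*B   [T ::= B]
1+1+1+1*B ⇒ 1+1+1+1*1   [B ::= 1]

E ⇒ E*T ⇒ T*T ⇒ T+B*T ⇒ T+B+B*T ⇒ T+B+B+B*T ⇒ B+B+B+B*T ⇒ 1+B+B+B*T ⇒ 1+1+B+B*T ⇒ 1+1+1+B*T ⇒ 1+1+1+1*T ⇒ 1+1+1+1*B ⇒ 1+1+1+1*1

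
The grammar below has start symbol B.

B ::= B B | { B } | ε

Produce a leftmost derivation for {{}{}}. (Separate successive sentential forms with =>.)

B => BB   [B ::= B B]
BB => BBB   [B ::= B B]
BBB => {B}BB   [B ::= { B }]
{B}BB => {BB}BB   [B ::= B B]
{BB}BB => {BBB}BB   [B ::= B B]
{BBB}BB => {{B}BB}BB   [B ::= { B }]
{{B}BB}BB => {{}BB}BB   [B ::= ε]
{{}BB}BB => {{}{B}B}BB   [B ::= { B }]
{{}{B}B}BB => {{}{}B}BB   [B ::= ε]
{{}{}B}BB => {{}{}}BB   [B ::= ε]
{{}{}}BB => {{}{}}B   [B ::= ε]
{{}{}}B => {{}{}}   [B ::= ε]

B => BB => BBB => {B}BB => {BB}BB => {BBB}BB => {{B}BB}BB => {{}BB}BB => {{}{B}B}BB => {{}{}B}BB => {{}{}}BB => {{}{}}B => {{}{}}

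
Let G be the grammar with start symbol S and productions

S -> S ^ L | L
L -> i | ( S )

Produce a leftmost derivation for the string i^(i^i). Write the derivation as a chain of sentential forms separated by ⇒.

S⇒S^L⇒L^L⇒i^L⇒i^(S)⇒i^(S^L)⇒i^(L^L)⇒i^(i^L)⇒i^(i^i)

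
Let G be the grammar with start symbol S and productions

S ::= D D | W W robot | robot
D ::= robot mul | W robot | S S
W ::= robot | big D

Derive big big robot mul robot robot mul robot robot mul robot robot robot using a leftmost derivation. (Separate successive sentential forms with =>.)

S => W W robot => big D W robot => big S S W robot => big D D S W robot => big S S D S W robot => big D D S D S W robot => big W robot D S D S W robot => big big D robot D S D S W robot => big big robot mul robot D S D S W robot => big big robot mul robot robot mul S D S W robot => big big robot mul robot robot mul robot D S W robot => big big robot mul robot robot mul robot robot mul S W robot => big big robot mul robot robot mul robot robot mul robot W robot => big big robot mul robot robot mul robot robot mul robot robot robot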